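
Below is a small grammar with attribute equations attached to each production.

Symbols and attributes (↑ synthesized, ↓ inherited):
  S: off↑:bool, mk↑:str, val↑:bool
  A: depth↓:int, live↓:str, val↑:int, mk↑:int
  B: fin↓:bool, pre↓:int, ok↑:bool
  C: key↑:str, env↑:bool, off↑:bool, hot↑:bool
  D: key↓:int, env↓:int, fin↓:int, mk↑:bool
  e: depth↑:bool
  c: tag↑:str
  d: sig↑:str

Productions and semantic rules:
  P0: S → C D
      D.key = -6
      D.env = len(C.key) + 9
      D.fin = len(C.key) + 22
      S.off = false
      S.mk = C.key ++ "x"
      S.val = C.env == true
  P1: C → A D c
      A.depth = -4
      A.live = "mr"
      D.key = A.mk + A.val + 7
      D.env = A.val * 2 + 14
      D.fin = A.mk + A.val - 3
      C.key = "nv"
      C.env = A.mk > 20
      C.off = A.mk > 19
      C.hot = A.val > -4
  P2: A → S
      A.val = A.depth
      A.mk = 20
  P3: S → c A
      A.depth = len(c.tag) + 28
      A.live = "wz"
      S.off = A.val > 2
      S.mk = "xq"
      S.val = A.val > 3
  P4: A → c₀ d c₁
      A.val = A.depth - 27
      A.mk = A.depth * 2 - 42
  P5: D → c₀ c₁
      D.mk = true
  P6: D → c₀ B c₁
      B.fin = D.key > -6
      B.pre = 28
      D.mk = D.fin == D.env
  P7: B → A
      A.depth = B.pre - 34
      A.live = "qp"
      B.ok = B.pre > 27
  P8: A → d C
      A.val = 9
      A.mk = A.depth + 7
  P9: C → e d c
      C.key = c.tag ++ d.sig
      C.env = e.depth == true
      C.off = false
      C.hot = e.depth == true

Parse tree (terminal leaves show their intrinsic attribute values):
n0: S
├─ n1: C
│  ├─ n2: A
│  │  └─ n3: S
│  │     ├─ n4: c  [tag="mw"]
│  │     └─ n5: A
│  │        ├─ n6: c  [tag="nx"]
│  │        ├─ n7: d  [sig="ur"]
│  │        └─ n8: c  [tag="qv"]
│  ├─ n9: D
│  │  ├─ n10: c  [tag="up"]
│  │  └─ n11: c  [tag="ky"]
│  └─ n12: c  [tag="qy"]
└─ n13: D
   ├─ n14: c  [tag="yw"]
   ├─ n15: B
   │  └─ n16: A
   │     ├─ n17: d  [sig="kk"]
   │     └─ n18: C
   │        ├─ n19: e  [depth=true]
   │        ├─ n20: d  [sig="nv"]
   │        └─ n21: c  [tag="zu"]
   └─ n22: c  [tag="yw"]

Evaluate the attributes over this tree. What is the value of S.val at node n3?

false

1. n2.depth = -4  [-4]
2. n2.live = "mr"  ["mr"]
3. n4.tag = "mw"  [terminal]
4. n5.depth = 30  [len(c.tag) + 28]
5. n5.live = "wz"  ["wz"]
6. n6.tag = "nx"  [terminal]
7. n7.sig = "ur"  [terminal]
8. n8.tag = "qv"  [terminal]
9. n5.val = 3  [A.depth - 27]
10. n5.mk = 18  [A.depth * 2 - 42]
11. n3.off = true  [A.val > 2]
12. n3.mk = "xq"  ["xq"]
13. n3.val = false  [A.val > 3]
14. n2.val = -4  [A.depth]
15. n2.mk = 20  [20]
16. n9.key = 23  [A.mk + A.val + 7]
17. n9.env = 6  [A.val * 2 + 14]
18. n9.fin = 13  [A.mk + A.val - 3]
19. n10.tag = "up"  [terminal]
20. n11.tag = "ky"  [terminal]
21. n9.mk = true  [true]
22. n12.tag = "qy"  [terminal]
23. n1.key = "nv"  ["nv"]
24. n1.env = false  [A.mk > 20]
25. n1.off = true  [A.mk > 19]
26. n1.hot = false  [A.val > -4]
27. n13.key = -6  [-6]
28. n13.env = 11  [len(C.key) + 9]
29. n13.fin = 24  [len(C.key) + 22]
30. n14.tag = "yw"  [terminal]
31. n15.fin = false  [D.key > -6]
32. n15.pre = 28  [28]
33. n16.depth = -6  [B.pre - 34]
34. n16.live = "qp"  ["qp"]
35. n17.sig = "kk"  [terminal]
36. n19.depth = true  [terminal]
37. n20.sig = "nv"  [terminal]
38. n21.tag = "zu"  [terminal]
39. n18.key = "zunv"  [c.tag ++ d.sig]
40. n18.env = true  [e.depth == true]
41. n18.off = false  [false]
42. n18.hot = true  [e.depth == true]
43. n16.val = 9  [9]
44. n16.mk = 1  [A.depth + 7]
45. n15.ok = true  [B.pre > 27]
46. n22.tag = "yw"  [terminal]
47. n13.mk = false  [D.fin == D.env]
48. n0.off = false  [false]
49. n0.mk = "nvx"  [C.key ++ "x"]
50. n0.val = false  [C.env == true]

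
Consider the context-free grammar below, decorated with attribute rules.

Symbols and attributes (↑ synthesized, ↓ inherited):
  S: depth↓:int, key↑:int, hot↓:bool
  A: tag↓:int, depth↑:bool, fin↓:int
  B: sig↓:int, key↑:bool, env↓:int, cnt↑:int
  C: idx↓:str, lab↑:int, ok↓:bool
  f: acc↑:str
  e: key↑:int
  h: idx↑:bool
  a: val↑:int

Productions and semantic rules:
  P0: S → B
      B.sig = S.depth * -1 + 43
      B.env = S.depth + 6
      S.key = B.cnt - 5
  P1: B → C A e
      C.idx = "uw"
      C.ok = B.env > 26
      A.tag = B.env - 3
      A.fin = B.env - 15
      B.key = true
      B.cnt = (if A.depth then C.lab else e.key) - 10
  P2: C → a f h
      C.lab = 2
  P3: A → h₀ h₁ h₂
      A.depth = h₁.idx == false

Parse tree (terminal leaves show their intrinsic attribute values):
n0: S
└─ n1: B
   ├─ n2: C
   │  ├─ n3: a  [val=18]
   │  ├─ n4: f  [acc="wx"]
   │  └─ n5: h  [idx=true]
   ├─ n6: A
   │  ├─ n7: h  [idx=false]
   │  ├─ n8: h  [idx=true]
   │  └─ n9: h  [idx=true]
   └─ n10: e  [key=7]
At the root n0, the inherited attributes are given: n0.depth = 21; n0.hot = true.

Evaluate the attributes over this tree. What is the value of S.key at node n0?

1. n0.depth = 21  [given at root]
2. n0.hot = true  [given at root]
3. n1.sig = 22  [S.depth * -1 + 43]
4. n1.env = 27  [S.depth + 6]
5. n2.idx = "uw"  ["uw"]
6. n2.ok = true  [B.env > 26]
7. n3.val = 18  [terminal]
8. n4.acc = "wx"  [terminal]
9. n5.idx = true  [terminal]
10. n2.lab = 2  [2]
11. n6.tag = 24  [B.env - 3]
12. n6.fin = 12  [B.env - 15]
13. n7.idx = false  [terminal]
14. n8.idx = true  [terminal]
15. n9.idx = true  [terminal]
16. n6.depth = false  [h₁.idx == false]
17. n10.key = 7  [terminal]
18. n1.key = true  [true]
19. n1.cnt = -3  [(if A.depth then C.lab else e.key) - 10]
20. n0.key = -8  [B.cnt - 5]

-8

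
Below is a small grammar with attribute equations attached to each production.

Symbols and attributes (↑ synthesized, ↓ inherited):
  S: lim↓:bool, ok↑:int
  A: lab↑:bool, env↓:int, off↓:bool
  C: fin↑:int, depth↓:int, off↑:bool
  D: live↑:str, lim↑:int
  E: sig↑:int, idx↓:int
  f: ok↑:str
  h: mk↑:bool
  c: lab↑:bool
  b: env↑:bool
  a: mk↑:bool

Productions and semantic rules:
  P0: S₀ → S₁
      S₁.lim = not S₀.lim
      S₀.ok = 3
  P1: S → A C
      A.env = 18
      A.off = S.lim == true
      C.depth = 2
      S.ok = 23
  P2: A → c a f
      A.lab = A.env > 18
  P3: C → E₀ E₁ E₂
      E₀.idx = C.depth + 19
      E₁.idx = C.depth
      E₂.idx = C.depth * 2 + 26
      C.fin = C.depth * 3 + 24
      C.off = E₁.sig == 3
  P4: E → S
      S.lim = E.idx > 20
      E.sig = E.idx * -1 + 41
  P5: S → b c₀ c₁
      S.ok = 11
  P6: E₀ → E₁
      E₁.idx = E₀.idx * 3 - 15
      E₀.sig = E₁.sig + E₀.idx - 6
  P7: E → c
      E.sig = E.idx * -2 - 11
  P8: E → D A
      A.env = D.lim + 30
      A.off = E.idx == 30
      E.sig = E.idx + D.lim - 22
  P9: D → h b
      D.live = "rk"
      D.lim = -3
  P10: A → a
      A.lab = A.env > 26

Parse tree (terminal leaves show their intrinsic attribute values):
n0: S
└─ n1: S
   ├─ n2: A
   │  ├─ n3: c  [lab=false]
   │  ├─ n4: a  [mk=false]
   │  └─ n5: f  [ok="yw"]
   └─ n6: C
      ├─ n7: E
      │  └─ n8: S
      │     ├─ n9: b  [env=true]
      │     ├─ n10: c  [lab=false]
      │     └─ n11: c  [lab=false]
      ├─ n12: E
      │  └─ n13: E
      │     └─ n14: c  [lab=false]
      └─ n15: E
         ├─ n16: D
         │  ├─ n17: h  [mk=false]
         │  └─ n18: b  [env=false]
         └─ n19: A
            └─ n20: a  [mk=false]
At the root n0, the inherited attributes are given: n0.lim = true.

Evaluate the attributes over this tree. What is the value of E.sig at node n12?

1. n0.lim = true  [given at root]
2. n1.lim = false  [not S₀.lim]
3. n2.env = 18  [18]
4. n2.off = false  [S.lim == true]
5. n3.lab = false  [terminal]
6. n4.mk = false  [terminal]
7. n5.ok = "yw"  [terminal]
8. n2.lab = false  [A.env > 18]
9. n6.depth = 2  [2]
10. n7.idx = 21  [C.depth + 19]
11. n8.lim = true  [E.idx > 20]
12. n9.env = true  [terminal]
13. n10.lab = false  [terminal]
14. n11.lab = false  [terminal]
15. n8.ok = 11  [11]
16. n7.sig = 20  [E.idx * -1 + 41]
17. n12.idx = 2  [C.depth]
18. n13.idx = -9  [E₀.idx * 3 - 15]
19. n14.lab = false  [terminal]
20. n13.sig = 7  [E.idx * -2 - 11]
21. n12.sig = 3  [E₁.sig + E₀.idx - 6]
22. n15.idx = 30  [C.depth * 2 + 26]
23. n17.mk = false  [terminal]
24. n18.env = false  [terminal]
25. n16.live = "rk"  ["rk"]
26. n16.lim = -3  [-3]
27. n19.env = 27  [D.lim + 30]
28. n19.off = true  [E.idx == 30]
29. n20.mk = false  [terminal]
30. n19.lab = true  [A.env > 26]
31. n15.sig = 5  [E.idx + D.lim - 22]
32. n6.fin = 30  [C.depth * 3 + 24]
33. n6.off = true  [E₁.sig == 3]
34. n1.ok = 23  [23]
35. n0.ok = 3  [3]

3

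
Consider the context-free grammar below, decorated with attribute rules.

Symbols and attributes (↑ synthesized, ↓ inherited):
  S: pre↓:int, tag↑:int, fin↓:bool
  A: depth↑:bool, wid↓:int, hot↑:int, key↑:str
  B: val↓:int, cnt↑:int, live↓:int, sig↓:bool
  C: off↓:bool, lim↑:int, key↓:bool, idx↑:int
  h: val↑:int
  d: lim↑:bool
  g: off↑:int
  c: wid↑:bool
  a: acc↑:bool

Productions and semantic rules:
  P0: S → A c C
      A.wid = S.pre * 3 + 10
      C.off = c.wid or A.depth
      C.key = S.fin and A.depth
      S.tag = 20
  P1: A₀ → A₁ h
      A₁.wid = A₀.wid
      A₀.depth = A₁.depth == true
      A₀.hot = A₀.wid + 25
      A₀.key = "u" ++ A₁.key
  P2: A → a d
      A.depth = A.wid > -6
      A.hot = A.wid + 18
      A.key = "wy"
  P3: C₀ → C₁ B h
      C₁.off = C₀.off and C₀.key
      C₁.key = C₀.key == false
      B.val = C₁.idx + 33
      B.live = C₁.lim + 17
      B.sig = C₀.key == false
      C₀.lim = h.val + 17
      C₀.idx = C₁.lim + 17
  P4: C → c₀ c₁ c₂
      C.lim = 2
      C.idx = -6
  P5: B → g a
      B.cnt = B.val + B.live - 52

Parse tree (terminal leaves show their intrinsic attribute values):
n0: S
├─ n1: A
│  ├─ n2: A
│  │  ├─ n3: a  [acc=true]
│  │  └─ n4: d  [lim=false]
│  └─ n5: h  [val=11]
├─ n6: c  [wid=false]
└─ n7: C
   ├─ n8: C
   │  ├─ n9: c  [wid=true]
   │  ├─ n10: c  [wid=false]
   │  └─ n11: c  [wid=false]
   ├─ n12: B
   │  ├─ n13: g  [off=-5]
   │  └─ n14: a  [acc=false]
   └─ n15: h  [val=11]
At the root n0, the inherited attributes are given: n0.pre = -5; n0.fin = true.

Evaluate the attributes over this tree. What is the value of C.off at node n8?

true

1. n0.pre = -5  [given at root]
2. n0.fin = true  [given at root]
3. n1.wid = -5  [S.pre * 3 + 10]
4. n2.wid = -5  [A₀.wid]
5. n3.acc = true  [terminal]
6. n4.lim = false  [terminal]
7. n2.depth = true  [A.wid > -6]
8. n2.hot = 13  [A.wid + 18]
9. n2.key = "wy"  ["wy"]
10. n5.val = 11  [terminal]
11. n1.depth = true  [A₁.depth == true]
12. n1.hot = 20  [A₀.wid + 25]
13. n1.key = "uwy"  ["u" ++ A₁.key]
14. n6.wid = false  [terminal]
15. n7.off = true  [c.wid or A.depth]
16. n7.key = true  [S.fin and A.depth]
17. n8.off = true  [C₀.off and C₀.key]
18. n8.key = false  [C₀.key == false]
19. n9.wid = true  [terminal]
20. n10.wid = false  [terminal]
21. n11.wid = false  [terminal]
22. n8.lim = 2  [2]
23. n8.idx = -6  [-6]
24. n12.val = 27  [C₁.idx + 33]
25. n12.live = 19  [C₁.lim + 17]
26. n12.sig = false  [C₀.key == false]
27. n13.off = -5  [terminal]
28. n14.acc = false  [terminal]
29. n12.cnt = -6  [B.val + B.live - 52]
30. n15.val = 11  [terminal]
31. n7.lim = 28  [h.val + 17]
32. n7.idx = 19  [C₁.lim + 17]
33. n0.tag = 20  [20]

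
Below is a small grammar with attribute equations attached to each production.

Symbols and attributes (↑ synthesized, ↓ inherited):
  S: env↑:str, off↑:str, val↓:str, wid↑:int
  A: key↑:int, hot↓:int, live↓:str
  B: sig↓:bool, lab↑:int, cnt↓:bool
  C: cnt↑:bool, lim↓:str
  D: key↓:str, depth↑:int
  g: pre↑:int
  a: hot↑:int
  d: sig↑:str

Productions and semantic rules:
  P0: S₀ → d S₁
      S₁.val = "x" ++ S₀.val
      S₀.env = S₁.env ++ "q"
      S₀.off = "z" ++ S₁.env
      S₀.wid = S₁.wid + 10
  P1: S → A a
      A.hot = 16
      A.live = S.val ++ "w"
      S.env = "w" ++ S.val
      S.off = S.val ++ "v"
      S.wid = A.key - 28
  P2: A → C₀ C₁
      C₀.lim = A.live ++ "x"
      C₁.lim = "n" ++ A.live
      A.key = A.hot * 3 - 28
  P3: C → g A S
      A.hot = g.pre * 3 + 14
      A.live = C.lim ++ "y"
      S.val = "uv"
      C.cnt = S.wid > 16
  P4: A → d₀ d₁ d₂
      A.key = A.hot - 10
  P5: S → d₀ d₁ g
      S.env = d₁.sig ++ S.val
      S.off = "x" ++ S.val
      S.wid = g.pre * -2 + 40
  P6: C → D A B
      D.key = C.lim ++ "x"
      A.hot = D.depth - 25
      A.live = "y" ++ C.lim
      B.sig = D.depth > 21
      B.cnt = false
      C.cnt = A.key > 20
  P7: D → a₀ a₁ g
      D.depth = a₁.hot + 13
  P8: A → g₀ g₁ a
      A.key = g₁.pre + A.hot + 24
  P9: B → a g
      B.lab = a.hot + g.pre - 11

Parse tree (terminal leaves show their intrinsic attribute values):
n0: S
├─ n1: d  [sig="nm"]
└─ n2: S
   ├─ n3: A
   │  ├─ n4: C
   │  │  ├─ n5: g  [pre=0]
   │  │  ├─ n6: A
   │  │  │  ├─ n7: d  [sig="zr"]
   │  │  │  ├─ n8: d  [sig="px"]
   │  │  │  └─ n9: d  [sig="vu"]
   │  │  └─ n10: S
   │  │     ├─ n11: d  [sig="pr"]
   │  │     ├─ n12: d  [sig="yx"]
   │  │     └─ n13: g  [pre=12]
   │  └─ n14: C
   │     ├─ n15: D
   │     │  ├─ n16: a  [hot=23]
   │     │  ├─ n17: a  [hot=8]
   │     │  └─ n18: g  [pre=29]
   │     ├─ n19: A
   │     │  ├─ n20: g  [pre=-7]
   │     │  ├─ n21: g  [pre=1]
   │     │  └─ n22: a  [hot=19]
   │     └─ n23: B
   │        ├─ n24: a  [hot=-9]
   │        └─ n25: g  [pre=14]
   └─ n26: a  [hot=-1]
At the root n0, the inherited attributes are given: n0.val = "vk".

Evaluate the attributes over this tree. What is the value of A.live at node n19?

"ynxvkw"

1. n0.val = "vk"  [given at root]
2. n1.sig = "nm"  [terminal]
3. n2.val = "xvk"  ["x" ++ S₀.val]
4. n3.hot = 16  [16]
5. n3.live = "xvkw"  [S.val ++ "w"]
6. n4.lim = "xvkwx"  [A.live ++ "x"]
7. n5.pre = 0  [terminal]
8. n6.hot = 14  [g.pre * 3 + 14]
9. n6.live = "xvkwxy"  [C.lim ++ "y"]
10. n7.sig = "zr"  [terminal]
11. n8.sig = "px"  [terminal]
12. n9.sig = "vu"  [terminal]
13. n6.key = 4  [A.hot - 10]
14. n10.val = "uv"  ["uv"]
15. n11.sig = "pr"  [terminal]
16. n12.sig = "yx"  [terminal]
17. n13.pre = 12  [terminal]
18. n10.env = "yxuv"  [d₁.sig ++ S.val]
19. n10.off = "xuv"  ["x" ++ S.val]
20. n10.wid = 16  [g.pre * -2 + 40]
21. n4.cnt = false  [S.wid > 16]
22. n14.lim = "nxvkw"  ["n" ++ A.live]
23. n15.key = "nxvkwx"  [C.lim ++ "x"]
24. n16.hot = 23  [terminal]
25. n17.hot = 8  [terminal]
26. n18.pre = 29  [terminal]
27. n15.depth = 21  [a₁.hot + 13]
28. n19.hot = -4  [D.depth - 25]
29. n19.live = "ynxvkw"  ["y" ++ C.lim]
30. n20.pre = -7  [terminal]
31. n21.pre = 1  [terminal]
32. n22.hot = 19  [terminal]
33. n19.key = 21  [g₁.pre + A.hot + 24]
34. n23.sig = false  [D.depth > 21]
35. n23.cnt = false  [false]
36. n24.hot = -9  [terminal]
37. n25.pre = 14  [terminal]
38. n23.lab = -6  [a.hot + g.pre - 11]
39. n14.cnt = true  [A.key > 20]
40. n3.key = 20  [A.hot * 3 - 28]
41. n26.hot = -1  [terminal]
42. n2.env = "wxvk"  ["w" ++ S.val]
43. n2.off = "xvkv"  [S.val ++ "v"]
44. n2.wid = -8  [A.key - 28]
45. n0.env = "wxvkq"  [S₁.env ++ "q"]
46. n0.off = "zwxvk"  ["z" ++ S₁.env]
47. n0.wid = 2  [S₁.wid + 10]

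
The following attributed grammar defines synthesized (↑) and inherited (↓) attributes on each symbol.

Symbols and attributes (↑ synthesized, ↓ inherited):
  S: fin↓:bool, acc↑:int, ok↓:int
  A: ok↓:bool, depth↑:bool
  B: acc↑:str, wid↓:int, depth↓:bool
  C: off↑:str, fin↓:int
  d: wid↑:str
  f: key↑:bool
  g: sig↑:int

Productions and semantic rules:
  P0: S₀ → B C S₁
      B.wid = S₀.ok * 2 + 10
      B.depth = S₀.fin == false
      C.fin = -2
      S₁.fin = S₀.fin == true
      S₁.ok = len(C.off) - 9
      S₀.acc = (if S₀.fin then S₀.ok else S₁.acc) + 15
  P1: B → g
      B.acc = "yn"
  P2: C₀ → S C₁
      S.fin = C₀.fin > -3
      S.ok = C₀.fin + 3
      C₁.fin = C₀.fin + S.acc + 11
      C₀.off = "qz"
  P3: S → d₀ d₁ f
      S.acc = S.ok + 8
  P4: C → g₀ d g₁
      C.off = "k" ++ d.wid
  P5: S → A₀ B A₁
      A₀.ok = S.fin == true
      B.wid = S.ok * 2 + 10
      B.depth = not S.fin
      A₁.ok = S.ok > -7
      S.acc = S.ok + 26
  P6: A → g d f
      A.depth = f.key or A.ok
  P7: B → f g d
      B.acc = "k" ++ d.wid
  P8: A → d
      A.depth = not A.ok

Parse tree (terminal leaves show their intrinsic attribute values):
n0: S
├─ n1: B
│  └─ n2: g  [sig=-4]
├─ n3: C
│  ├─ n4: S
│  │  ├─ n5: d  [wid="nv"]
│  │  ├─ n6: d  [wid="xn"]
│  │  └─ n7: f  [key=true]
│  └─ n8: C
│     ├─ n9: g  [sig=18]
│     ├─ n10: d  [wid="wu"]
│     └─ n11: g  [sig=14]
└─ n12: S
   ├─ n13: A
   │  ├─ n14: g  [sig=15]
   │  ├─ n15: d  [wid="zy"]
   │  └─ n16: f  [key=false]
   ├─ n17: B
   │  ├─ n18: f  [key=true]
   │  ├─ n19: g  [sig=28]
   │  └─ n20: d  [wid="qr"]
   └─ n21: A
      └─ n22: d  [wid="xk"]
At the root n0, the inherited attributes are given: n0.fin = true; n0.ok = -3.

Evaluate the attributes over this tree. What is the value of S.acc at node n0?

12

1. n0.fin = true  [given at root]
2. n0.ok = -3  [given at root]
3. n1.wid = 4  [S₀.ok * 2 + 10]
4. n1.depth = false  [S₀.fin == false]
5. n2.sig = -4  [terminal]
6. n1.acc = "yn"  ["yn"]
7. n3.fin = -2  [-2]
8. n4.fin = true  [C₀.fin > -3]
9. n4.ok = 1  [C₀.fin + 3]
10. n5.wid = "nv"  [terminal]
11. n6.wid = "xn"  [terminal]
12. n7.key = true  [terminal]
13. n4.acc = 9  [S.ok + 8]
14. n8.fin = 18  [C₀.fin + S.acc + 11]
15. n9.sig = 18  [terminal]
16. n10.wid = "wu"  [terminal]
17. n11.sig = 14  [terminal]
18. n8.off = "kwu"  ["k" ++ d.wid]
19. n3.off = "qz"  ["qz"]
20. n12.fin = true  [S₀.fin == true]
21. n12.ok = -7  [len(C.off) - 9]
22. n13.ok = true  [S.fin == true]
23. n14.sig = 15  [terminal]
24. n15.wid = "zy"  [terminal]
25. n16.key = false  [terminal]
26. n13.depth = true  [f.key or A.ok]
27. n17.wid = -4  [S.ok * 2 + 10]
28. n17.depth = false  [not S.fin]
29. n18.key = true  [terminal]
30. n19.sig = 28  [terminal]
31. n20.wid = "qr"  [terminal]
32. n17.acc = "kqr"  ["k" ++ d.wid]
33. n21.ok = false  [S.ok > -7]
34. n22.wid = "xk"  [terminal]
35. n21.depth = true  [not A.ok]
36. n12.acc = 19  [S.ok + 26]
37. n0.acc = 12  [(if S₀.fin then S₀.ok else S₁.acc) + 15]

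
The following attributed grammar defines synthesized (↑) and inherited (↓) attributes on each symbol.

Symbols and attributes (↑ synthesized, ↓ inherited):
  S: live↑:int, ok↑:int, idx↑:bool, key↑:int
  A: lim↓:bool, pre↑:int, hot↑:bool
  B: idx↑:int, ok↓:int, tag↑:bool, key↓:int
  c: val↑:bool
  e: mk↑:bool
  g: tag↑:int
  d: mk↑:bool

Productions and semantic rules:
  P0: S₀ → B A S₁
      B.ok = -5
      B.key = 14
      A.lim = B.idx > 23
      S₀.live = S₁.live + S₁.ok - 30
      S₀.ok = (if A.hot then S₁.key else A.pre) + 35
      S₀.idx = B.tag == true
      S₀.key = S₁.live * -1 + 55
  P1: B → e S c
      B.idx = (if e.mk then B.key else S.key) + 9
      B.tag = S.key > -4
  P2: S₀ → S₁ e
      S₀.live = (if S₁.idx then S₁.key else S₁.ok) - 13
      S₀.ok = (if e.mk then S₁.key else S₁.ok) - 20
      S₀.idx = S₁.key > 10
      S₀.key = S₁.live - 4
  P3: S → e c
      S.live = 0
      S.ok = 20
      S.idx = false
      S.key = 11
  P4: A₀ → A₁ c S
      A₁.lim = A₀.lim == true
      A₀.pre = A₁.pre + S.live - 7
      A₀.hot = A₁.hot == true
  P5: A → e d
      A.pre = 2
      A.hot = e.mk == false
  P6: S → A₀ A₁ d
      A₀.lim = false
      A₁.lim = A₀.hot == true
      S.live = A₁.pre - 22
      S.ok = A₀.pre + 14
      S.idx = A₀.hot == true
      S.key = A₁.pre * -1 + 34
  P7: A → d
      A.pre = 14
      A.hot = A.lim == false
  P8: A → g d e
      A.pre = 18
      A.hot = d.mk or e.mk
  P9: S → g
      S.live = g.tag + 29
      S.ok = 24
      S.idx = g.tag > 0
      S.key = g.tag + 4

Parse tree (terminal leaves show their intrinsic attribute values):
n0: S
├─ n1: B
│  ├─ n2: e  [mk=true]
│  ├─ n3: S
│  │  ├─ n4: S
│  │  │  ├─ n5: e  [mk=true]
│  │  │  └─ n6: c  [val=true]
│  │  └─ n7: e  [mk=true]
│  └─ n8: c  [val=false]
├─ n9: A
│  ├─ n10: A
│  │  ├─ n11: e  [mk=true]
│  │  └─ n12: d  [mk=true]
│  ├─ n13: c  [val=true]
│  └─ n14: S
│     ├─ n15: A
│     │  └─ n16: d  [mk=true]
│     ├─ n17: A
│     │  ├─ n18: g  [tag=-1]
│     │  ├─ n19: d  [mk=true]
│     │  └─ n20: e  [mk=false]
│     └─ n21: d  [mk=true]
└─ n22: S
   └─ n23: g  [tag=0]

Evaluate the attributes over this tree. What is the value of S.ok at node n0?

26

1. n1.ok = -5  [-5]
2. n1.key = 14  [14]
3. n2.mk = true  [terminal]
4. n5.mk = true  [terminal]
5. n6.val = true  [terminal]
6. n4.live = 0  [0]
7. n4.ok = 20  [20]
8. n4.idx = false  [false]
9. n4.key = 11  [11]
10. n7.mk = true  [terminal]
11. n3.live = 7  [(if S₁.idx then S₁.key else S₁.ok) - 13]
12. n3.ok = -9  [(if e.mk then S₁.key else S₁.ok) - 20]
13. n3.idx = true  [S₁.key > 10]
14. n3.key = -4  [S₁.live - 4]
15. n8.val = false  [terminal]
16. n1.idx = 23  [(if e.mk then B.key else S.key) + 9]
17. n1.tag = false  [S.key > -4]
18. n9.lim = false  [B.idx > 23]
19. n10.lim = false  [A₀.lim == true]
20. n11.mk = true  [terminal]
21. n12.mk = true  [terminal]
22. n10.pre = 2  [2]
23. n10.hot = false  [e.mk == false]
24. n13.val = true  [terminal]
25. n15.lim = false  [false]
26. n16.mk = true  [terminal]
27. n15.pre = 14  [14]
28. n15.hot = true  [A.lim == false]
29. n17.lim = true  [A₀.hot == true]
30. n18.tag = -1  [terminal]
31. n19.mk = true  [terminal]
32. n20.mk = false  [terminal]
33. n17.pre = 18  [18]
34. n17.hot = true  [d.mk or e.mk]
35. n21.mk = true  [terminal]
36. n14.live = -4  [A₁.pre - 22]
37. n14.ok = 28  [A₀.pre + 14]
38. n14.idx = true  [A₀.hot == true]
39. n14.key = 16  [A₁.pre * -1 + 34]
40. n9.pre = -9  [A₁.pre + S.live - 7]
41. n9.hot = false  [A₁.hot == true]
42. n23.tag = 0  [terminal]
43. n22.live = 29  [g.tag + 29]
44. n22.ok = 24  [24]
45. n22.idx = false  [g.tag > 0]
46. n22.key = 4  [g.tag + 4]
47. n0.live = 23  [S₁.live + S₁.ok - 30]
48. n0.ok = 26  [(if A.hot then S₁.key else A.pre) + 35]
49. n0.idx = false  [B.tag == true]
50. n0.key = 26  [S₁.live * -1 + 55]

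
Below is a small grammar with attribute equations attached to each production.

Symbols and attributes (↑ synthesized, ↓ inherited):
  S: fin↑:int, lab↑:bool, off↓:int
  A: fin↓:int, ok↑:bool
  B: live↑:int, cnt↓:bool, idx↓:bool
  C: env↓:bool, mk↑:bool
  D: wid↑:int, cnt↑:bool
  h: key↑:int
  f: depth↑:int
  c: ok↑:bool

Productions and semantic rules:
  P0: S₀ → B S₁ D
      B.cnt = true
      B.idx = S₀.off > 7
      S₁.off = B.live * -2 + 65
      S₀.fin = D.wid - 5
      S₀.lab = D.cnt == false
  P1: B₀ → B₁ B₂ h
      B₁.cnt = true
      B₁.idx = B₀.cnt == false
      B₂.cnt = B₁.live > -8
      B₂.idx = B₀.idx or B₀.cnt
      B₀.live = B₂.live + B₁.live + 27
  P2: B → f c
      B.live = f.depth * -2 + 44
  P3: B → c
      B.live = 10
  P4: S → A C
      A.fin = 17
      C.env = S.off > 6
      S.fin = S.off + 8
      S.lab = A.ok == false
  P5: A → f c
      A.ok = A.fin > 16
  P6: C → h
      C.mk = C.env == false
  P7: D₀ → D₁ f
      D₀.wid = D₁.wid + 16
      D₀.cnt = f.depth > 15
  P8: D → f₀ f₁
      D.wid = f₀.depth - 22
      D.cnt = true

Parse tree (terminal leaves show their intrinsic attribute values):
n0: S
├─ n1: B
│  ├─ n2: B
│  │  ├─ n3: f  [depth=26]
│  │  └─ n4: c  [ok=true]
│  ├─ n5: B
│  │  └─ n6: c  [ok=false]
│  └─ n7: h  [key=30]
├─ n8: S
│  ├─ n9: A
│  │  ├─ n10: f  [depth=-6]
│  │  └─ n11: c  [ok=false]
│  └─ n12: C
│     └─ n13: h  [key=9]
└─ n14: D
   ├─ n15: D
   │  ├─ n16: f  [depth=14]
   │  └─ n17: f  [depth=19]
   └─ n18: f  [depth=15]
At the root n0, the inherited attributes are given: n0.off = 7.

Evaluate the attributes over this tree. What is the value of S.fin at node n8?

15

1. n0.off = 7  [given at root]
2. n1.cnt = true  [true]
3. n1.idx = false  [S₀.off > 7]
4. n2.cnt = true  [true]
5. n2.idx = false  [B₀.cnt == false]
6. n3.depth = 26  [terminal]
7. n4.ok = true  [terminal]
8. n2.live = -8  [f.depth * -2 + 44]
9. n5.cnt = false  [B₁.live > -8]
10. n5.idx = true  [B₀.idx or B₀.cnt]
11. n6.ok = false  [terminal]
12. n5.live = 10  [10]
13. n7.key = 30  [terminal]
14. n1.live = 29  [B₂.live + B₁.live + 27]
15. n8.off = 7  [B.live * -2 + 65]
16. n9.fin = 17  [17]
17. n10.depth = -6  [terminal]
18. n11.ok = false  [terminal]
19. n9.ok = true  [A.fin > 16]
20. n12.env = true  [S.off > 6]
21. n13.key = 9  [terminal]
22. n12.mk = false  [C.env == false]
23. n8.fin = 15  [S.off + 8]
24. n8.lab = false  [A.ok == false]
25. n16.depth = 14  [terminal]
26. n17.depth = 19  [terminal]
27. n15.wid = -8  [f₀.depth - 22]
28. n15.cnt = true  [true]
29. n18.depth = 15  [terminal]
30. n14.wid = 8  [D₁.wid + 16]
31. n14.cnt = false  [f.depth > 15]
32. n0.fin = 3  [D.wid - 5]
33. n0.lab = true  [D.cnt == false]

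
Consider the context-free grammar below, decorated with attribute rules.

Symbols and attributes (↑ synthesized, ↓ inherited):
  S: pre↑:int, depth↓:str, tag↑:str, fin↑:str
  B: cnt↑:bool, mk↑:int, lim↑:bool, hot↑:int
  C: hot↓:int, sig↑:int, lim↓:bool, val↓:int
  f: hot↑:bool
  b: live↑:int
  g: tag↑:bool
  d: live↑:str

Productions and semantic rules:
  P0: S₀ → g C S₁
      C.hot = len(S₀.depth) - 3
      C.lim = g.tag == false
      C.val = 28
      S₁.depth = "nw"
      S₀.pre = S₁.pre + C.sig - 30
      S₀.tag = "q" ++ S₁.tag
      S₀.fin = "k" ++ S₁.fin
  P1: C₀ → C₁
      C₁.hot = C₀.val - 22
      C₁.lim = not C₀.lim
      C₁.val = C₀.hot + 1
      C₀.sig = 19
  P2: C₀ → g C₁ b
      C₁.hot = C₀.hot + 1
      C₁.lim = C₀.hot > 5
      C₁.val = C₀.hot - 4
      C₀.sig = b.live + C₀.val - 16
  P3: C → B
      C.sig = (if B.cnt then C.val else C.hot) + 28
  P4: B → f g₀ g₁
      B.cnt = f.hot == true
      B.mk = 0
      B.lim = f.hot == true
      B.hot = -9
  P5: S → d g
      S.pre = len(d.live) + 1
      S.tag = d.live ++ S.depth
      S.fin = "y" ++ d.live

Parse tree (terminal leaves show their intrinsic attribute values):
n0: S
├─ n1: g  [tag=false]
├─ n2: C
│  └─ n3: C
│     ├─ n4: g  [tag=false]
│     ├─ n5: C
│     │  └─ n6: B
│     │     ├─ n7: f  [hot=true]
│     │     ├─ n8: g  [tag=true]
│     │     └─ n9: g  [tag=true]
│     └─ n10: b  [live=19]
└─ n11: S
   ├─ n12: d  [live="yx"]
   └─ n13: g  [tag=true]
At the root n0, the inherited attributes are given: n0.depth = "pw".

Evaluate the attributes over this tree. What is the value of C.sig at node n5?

30

1. n0.depth = "pw"  [given at root]
2. n1.tag = false  [terminal]
3. n2.hot = -1  [len(S₀.depth) - 3]
4. n2.lim = true  [g.tag == false]
5. n2.val = 28  [28]
6. n3.hot = 6  [C₀.val - 22]
7. n3.lim = false  [not C₀.lim]
8. n3.val = 0  [C₀.hot + 1]
9. n4.tag = false  [terminal]
10. n5.hot = 7  [C₀.hot + 1]
11. n5.lim = true  [C₀.hot > 5]
12. n5.val = 2  [C₀.hot - 4]
13. n7.hot = true  [terminal]
14. n8.tag = true  [terminal]
15. n9.tag = true  [terminal]
16. n6.cnt = true  [f.hot == true]
17. n6.mk = 0  [0]
18. n6.lim = true  [f.hot == true]
19. n6.hot = -9  [-9]
20. n5.sig = 30  [(if B.cnt then C.val else C.hot) + 28]
21. n10.live = 19  [terminal]
22. n3.sig = 3  [b.live + C₀.val - 16]
23. n2.sig = 19  [19]
24. n11.depth = "nw"  ["nw"]
25. n12.live = "yx"  [terminal]
26. n13.tag = true  [terminal]
27. n11.pre = 3  [len(d.live) + 1]
28. n11.tag = "yxnw"  [d.live ++ S.depth]
29. n11.fin = "yyx"  ["y" ++ d.live]
30. n0.pre = -8  [S₁.pre + C.sig - 30]
31. n0.tag = "qyxnw"  ["q" ++ S₁.tag]
32. n0.fin = "kyyx"  ["k" ++ S₁.fin]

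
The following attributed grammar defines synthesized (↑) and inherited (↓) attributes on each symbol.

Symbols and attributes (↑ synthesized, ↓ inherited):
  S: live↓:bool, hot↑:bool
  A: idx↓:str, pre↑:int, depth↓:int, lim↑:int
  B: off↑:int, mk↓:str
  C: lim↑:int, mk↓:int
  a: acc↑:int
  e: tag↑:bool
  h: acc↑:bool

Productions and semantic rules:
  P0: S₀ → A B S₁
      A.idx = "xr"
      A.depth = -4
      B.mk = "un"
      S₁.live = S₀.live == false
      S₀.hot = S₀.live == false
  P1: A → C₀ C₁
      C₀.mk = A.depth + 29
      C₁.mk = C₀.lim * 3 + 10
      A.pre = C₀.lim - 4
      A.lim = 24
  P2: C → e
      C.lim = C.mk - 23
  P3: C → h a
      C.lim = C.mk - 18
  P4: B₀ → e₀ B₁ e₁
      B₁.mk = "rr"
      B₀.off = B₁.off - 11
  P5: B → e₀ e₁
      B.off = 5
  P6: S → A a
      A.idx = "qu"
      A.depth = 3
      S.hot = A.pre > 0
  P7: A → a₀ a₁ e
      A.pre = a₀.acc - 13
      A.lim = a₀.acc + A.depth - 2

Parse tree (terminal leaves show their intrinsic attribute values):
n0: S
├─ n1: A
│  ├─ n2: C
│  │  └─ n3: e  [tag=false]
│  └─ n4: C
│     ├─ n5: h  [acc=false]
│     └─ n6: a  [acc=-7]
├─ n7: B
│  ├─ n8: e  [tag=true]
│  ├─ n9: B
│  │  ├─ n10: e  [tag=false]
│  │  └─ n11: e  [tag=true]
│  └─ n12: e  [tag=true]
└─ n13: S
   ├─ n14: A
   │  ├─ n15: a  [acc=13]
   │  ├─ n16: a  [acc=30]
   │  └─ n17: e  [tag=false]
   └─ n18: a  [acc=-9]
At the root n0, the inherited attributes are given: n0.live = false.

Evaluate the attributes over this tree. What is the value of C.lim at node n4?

-2

1. n0.live = false  [given at root]
2. n1.idx = "xr"  ["xr"]
3. n1.depth = -4  [-4]
4. n2.mk = 25  [A.depth + 29]
5. n3.tag = false  [terminal]
6. n2.lim = 2  [C.mk - 23]
7. n4.mk = 16  [C₀.lim * 3 + 10]
8. n5.acc = false  [terminal]
9. n6.acc = -7  [terminal]
10. n4.lim = -2  [C.mk - 18]
11. n1.pre = -2  [C₀.lim - 4]
12. n1.lim = 24  [24]
13. n7.mk = "un"  ["un"]
14. n8.tag = true  [terminal]
15. n9.mk = "rr"  ["rr"]
16. n10.tag = false  [terminal]
17. n11.tag = true  [terminal]
18. n9.off = 5  [5]
19. n12.tag = true  [terminal]
20. n7.off = -6  [B₁.off - 11]
21. n13.live = true  [S₀.live == false]
22. n14.idx = "qu"  ["qu"]
23. n14.depth = 3  [3]
24. n15.acc = 13  [terminal]
25. n16.acc = 30  [terminal]
26. n17.tag = false  [terminal]
27. n14.pre = 0  [a₀.acc - 13]
28. n14.lim = 14  [a₀.acc + A.depth - 2]
29. n18.acc = -9  [terminal]
30. n13.hot = false  [A.pre > 0]
31. n0.hot = true  [S₀.live == false]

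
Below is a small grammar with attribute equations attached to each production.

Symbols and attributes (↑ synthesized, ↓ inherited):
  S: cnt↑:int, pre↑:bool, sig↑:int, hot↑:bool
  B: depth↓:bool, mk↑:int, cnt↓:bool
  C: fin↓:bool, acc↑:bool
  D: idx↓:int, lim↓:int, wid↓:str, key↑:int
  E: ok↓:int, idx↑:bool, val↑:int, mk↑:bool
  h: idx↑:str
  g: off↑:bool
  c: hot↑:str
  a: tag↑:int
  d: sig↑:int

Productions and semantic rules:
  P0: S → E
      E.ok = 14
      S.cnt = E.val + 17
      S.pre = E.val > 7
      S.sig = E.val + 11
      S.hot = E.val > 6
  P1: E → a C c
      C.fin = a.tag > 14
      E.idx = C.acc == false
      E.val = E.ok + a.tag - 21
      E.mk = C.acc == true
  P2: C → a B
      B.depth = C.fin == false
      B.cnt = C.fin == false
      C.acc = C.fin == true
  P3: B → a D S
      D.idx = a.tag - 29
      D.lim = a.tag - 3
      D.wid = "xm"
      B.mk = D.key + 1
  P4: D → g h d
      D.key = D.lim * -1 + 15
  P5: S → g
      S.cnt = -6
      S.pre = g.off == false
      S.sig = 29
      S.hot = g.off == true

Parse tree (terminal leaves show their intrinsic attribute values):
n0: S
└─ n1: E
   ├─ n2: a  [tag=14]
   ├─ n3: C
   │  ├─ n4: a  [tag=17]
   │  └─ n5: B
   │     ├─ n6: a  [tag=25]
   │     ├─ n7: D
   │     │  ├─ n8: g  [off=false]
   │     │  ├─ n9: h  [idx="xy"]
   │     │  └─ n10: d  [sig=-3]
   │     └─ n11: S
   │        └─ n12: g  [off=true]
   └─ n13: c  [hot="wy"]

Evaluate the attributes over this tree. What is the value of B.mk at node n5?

1. n1.ok = 14  [14]
2. n2.tag = 14  [terminal]
3. n3.fin = false  [a.tag > 14]
4. n4.tag = 17  [terminal]
5. n5.depth = true  [C.fin == false]
6. n5.cnt = true  [C.fin == false]
7. n6.tag = 25  [terminal]
8. n7.idx = -4  [a.tag - 29]
9. n7.lim = 22  [a.tag - 3]
10. n7.wid = "xm"  ["xm"]
11. n8.off = false  [terminal]
12. n9.idx = "xy"  [terminal]
13. n10.sig = -3  [terminal]
14. n7.key = -7  [D.lim * -1 + 15]
15. n12.off = true  [terminal]
16. n11.cnt = -6  [-6]
17. n11.pre = false  [g.off == false]
18. n11.sig = 29  [29]
19. n11.hot = true  [g.off == true]
20. n5.mk = -6  [D.key + 1]
21. n3.acc = false  [C.fin == true]
22. n13.hot = "wy"  [terminal]
23. n1.idx = true  [C.acc == false]
24. n1.val = 7  [E.ok + a.tag - 21]
25. n1.mk = false  [C.acc == true]
26. n0.cnt = 24  [E.val + 17]
27. n0.pre = false  [E.val > 7]
28. n0.sig = 18  [E.val + 11]
29. n0.hot = true  [E.val > 6]

-6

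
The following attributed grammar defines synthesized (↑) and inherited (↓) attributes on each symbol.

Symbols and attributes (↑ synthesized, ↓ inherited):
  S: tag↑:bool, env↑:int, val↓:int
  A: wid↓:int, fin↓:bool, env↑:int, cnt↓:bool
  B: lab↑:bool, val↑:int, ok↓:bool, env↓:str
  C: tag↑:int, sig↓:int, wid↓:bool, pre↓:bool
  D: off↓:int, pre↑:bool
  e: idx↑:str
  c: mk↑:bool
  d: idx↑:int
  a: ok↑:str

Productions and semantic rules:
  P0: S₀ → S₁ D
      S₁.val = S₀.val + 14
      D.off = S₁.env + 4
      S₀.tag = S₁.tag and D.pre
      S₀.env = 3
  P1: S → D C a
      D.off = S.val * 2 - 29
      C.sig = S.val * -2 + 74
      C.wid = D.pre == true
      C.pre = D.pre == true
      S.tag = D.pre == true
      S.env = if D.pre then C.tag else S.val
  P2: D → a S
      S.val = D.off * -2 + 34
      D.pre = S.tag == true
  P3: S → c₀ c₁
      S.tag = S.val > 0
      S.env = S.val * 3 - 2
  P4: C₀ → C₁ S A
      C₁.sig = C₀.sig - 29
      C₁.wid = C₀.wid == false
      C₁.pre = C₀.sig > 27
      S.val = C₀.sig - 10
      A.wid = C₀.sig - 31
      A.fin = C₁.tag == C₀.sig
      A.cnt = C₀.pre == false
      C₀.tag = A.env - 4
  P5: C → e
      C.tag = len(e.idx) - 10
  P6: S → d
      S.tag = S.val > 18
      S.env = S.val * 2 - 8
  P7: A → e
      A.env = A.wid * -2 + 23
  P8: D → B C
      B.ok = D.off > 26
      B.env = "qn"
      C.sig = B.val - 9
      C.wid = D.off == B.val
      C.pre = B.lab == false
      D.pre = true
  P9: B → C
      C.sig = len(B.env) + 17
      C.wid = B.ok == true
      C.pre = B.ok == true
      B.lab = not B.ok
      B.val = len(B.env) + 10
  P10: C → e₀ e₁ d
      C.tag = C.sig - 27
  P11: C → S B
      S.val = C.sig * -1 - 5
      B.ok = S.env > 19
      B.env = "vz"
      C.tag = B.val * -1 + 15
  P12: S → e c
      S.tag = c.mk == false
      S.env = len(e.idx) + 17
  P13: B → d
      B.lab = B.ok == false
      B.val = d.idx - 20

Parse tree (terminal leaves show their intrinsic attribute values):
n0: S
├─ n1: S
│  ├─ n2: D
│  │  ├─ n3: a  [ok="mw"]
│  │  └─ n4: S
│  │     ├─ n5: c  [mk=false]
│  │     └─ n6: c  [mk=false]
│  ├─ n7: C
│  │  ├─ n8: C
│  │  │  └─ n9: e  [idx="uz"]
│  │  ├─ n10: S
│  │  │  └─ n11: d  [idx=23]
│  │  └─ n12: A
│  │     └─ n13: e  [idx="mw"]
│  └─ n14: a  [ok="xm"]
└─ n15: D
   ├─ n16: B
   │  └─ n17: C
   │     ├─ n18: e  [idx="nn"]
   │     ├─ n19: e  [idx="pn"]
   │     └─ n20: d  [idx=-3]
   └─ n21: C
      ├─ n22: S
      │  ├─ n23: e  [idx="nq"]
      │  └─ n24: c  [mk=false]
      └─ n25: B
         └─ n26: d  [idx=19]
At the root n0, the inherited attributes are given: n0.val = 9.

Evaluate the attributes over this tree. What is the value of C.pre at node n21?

1. n0.val = 9  [given at root]
2. n1.val = 23  [S₀.val + 14]
3. n2.off = 17  [S.val * 2 - 29]
4. n3.ok = "mw"  [terminal]
5. n4.val = 0  [D.off * -2 + 34]
6. n5.mk = false  [terminal]
7. n6.mk = false  [terminal]
8. n4.tag = false  [S.val > 0]
9. n4.env = -2  [S.val * 3 - 2]
10. n2.pre = false  [S.tag == true]
11. n7.sig = 28  [S.val * -2 + 74]
12. n7.wid = false  [D.pre == true]
13. n7.pre = false  [D.pre == true]
14. n8.sig = -1  [C₀.sig - 29]
15. n8.wid = true  [C₀.wid == false]
16. n8.pre = true  [C₀.sig > 27]
17. n9.idx = "uz"  [terminal]
18. n8.tag = -8  [len(e.idx) - 10]
19. n10.val = 18  [C₀.sig - 10]
20. n11.idx = 23  [terminal]
21. n10.tag = false  [S.val > 18]
22. n10.env = 28  [S.val * 2 - 8]
23. n12.wid = -3  [C₀.sig - 31]
24. n12.fin = false  [C₁.tag == C₀.sig]
25. n12.cnt = true  [C₀.pre == false]
26. n13.idx = "mw"  [terminal]
27. n12.env = 29  [A.wid * -2 + 23]
28. n7.tag = 25  [A.env - 4]
29. n14.ok = "xm"  [terminal]
30. n1.tag = false  [D.pre == true]
31. n1.env = 23  [if D.pre then C.tag else S.val]
32. n15.off = 27  [S₁.env + 4]
33. n16.ok = true  [D.off > 26]
34. n16.env = "qn"  ["qn"]
35. n17.sig = 19  [len(B.env) + 17]
36. n17.wid = true  [B.ok == true]
37. n17.pre = true  [B.ok == true]
38. n18.idx = "nn"  [terminal]
39. n19.idx = "pn"  [terminal]
40. n20.idx = -3  [terminal]
41. n17.tag = -8  [C.sig - 27]
42. n16.lab = false  [not B.ok]
43. n16.val = 12  [len(B.env) + 10]
44. n21.sig = 3  [B.val - 9]
45. n21.wid = false  [D.off == B.val]
46. n21.pre = true  [B.lab == false]
47. n22.val = -8  [C.sig * -1 - 5]
48. n23.idx = "nq"  [terminal]
49. n24.mk = false  [terminal]
50. n22.tag = true  [c.mk == false]
51. n22.env = 19  [len(e.idx) + 17]
52. n25.ok = false  [S.env > 19]
53. n25.env = "vz"  ["vz"]
54. n26.idx = 19  [terminal]
55. n25.lab = true  [B.ok == false]
56. n25.val = -1  [d.idx - 20]
57. n21.tag = 16  [B.val * -1 + 15]
58. n15.pre = true  [true]
59. n0.tag = false  [S₁.tag and D.pre]
60. n0.env = 3  [3]

true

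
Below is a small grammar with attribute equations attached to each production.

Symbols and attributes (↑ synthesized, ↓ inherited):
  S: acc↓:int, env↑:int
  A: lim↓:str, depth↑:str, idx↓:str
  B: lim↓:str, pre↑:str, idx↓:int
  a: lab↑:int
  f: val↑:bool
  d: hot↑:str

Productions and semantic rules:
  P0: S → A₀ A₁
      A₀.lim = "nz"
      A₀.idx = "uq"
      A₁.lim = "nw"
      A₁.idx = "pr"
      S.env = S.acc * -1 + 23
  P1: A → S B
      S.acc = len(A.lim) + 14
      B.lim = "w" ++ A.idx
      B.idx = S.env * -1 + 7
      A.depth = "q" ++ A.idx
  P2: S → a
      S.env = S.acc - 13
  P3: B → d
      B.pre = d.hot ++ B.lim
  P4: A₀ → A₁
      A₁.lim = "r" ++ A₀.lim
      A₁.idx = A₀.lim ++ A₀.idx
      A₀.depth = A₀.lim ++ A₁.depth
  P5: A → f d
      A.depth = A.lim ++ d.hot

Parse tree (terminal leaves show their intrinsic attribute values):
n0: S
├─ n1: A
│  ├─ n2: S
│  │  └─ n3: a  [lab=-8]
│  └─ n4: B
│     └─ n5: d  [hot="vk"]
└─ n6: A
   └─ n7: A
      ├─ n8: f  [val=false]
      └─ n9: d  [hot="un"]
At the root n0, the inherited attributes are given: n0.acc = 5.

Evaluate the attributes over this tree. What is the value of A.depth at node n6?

"nwrnwun"

1. n0.acc = 5  [given at root]
2. n1.lim = "nz"  ["nz"]
3. n1.idx = "uq"  ["uq"]
4. n2.acc = 16  [len(A.lim) + 14]
5. n3.lab = -8  [terminal]
6. n2.env = 3  [S.acc - 13]
7. n4.lim = "wuq"  ["w" ++ A.idx]
8. n4.idx = 4  [S.env * -1 + 7]
9. n5.hot = "vk"  [terminal]
10. n4.pre = "vkwuq"  [d.hot ++ B.lim]
11. n1.depth = "quq"  ["q" ++ A.idx]
12. n6.lim = "nw"  ["nw"]
13. n6.idx = "pr"  ["pr"]
14. n7.lim = "rnw"  ["r" ++ A₀.lim]
15. n7.idx = "nwpr"  [A₀.lim ++ A₀.idx]
16. n8.val = false  [terminal]
17. n9.hot = "un"  [terminal]
18. n7.depth = "rnwun"  [A.lim ++ d.hot]
19. n6.depth = "nwrnwun"  [A₀.lim ++ A₁.depth]
20. n0.env = 18  [S.acc * -1 + 23]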